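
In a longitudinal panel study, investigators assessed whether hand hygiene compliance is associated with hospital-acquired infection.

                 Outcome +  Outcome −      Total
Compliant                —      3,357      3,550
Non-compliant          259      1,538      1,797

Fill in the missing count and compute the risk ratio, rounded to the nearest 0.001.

The missing cell is in the exposed row: 3550 − 3357 = 193.
So a = 193, b = 3357, c = 259, d = 1538.
RR = [a/(a+b)] / [c/(c+d)] = (193/3550) / (259/1797) = 0.05437/0.14413 = 0.37720

0.377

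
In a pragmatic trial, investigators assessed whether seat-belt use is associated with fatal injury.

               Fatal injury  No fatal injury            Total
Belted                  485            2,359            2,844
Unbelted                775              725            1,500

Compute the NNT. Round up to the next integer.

Risk in treated group = 485/2844 = 0.17053; risk in control = 775/1500 = 0.51667.
Absolute risk reduction = 0.51667 − 0.17053 = 0.34613
NNT = 1 / ARR = 1 / 0.34613 = 2.889 → round up → 3

3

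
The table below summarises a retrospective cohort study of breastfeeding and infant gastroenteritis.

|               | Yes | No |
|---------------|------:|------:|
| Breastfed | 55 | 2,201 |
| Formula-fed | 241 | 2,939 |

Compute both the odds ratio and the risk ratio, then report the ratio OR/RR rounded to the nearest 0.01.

Cells: a = 55, b = 2201, c = 241, d = 2939.
OR = (55·2939)/(2201·241) = 161645/530441 = 0.30474
Risk in exposed = 55/2256 = 0.02438; risk in unexposed = 241/3180 = 0.07579; RR = 0.32169
OR/RR = 0.30474 / 0.32169 = 0.94731
The outcome is rare in both groups, so OR ≈ RR (ratio near 1).

0.95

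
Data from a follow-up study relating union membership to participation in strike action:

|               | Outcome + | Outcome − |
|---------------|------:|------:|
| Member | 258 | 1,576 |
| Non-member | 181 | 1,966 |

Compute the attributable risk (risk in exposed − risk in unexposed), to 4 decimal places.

0.0564

Cells: a = 258, b = 1576, c = 181, d = 1966.
Risk in exposed = 258/1834 = 0.140676; risk in unexposed = 181/2147 = 0.084304.
Risk difference = 0.140676 − 0.084304 = 0.056372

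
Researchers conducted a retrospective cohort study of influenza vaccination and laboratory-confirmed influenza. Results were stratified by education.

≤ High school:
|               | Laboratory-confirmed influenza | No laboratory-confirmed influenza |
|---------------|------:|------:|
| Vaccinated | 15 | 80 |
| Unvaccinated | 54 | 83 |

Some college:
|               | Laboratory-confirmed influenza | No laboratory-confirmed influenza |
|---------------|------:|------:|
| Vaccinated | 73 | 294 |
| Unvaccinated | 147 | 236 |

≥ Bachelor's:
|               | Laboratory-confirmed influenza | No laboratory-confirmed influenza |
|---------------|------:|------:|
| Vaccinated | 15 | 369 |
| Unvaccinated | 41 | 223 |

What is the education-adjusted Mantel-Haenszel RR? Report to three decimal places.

RR_MH = Σ(aᵢ·n₀ᵢ/nᵢ) / Σ(cᵢ·n₁ᵢ/nᵢ), with n₁ᵢ = aᵢ+bᵢ (exposed), n₀ᵢ = cᵢ+dᵢ (unexposed), nᵢ = n₁ᵢ+n₀ᵢ.
Stratum 1 (≤ High school): n₁ = 95, n₀ = 137, n = 232; a·n₀/n = 15·137/232 = 8.8578; c·n₁/n = 54·95/232 = 22.1121
Stratum 2 (Some college): n₁ = 367, n₀ = 383, n = 750; a·n₀/n = 73·383/750 = 37.2787; c·n₁/n = 147·367/750 = 71.9320
Stratum 3 (≥ Bachelor's): n₁ = 384, n₀ = 264, n = 648; a·n₀/n = 15·264/648 = 6.1111; c·n₁/n = 41·384/648 = 24.2963
RR_MH = (8.8578 + 37.2787 + 6.1111) / (22.1121 + 71.9320 + 24.2963) = 52.2475 / 118.3404 = 0.44150

0.442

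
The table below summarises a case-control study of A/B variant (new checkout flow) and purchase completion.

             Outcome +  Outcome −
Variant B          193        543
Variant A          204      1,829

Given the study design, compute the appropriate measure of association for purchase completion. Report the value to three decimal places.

3.187

Cells: a = 193, b = 543, c = 204, d = 1829.
This is a case-control study: participants were sampled on outcome status, so risks in the source population cannot be estimated directly — relative risk is not valid here. The odds ratio is the appropriate measure.
OR = (a·d)/(b·c) = (193 × 1829) / (543 × 204) = 352997 / 110772 = 3.18670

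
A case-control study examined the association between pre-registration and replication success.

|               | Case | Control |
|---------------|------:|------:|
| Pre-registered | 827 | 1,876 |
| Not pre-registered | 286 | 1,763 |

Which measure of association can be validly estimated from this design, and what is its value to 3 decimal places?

2.717

Cells: a = 827, b = 1876, c = 286, d = 1763.
This is a case-control study: participants were sampled on outcome status, so risks in the source population cannot be estimated directly — relative risk is not valid here. The odds ratio is the appropriate measure.
OR = (a·d)/(b·c) = (827 × 1763) / (1876 × 286) = 1458001 / 536536 = 2.71743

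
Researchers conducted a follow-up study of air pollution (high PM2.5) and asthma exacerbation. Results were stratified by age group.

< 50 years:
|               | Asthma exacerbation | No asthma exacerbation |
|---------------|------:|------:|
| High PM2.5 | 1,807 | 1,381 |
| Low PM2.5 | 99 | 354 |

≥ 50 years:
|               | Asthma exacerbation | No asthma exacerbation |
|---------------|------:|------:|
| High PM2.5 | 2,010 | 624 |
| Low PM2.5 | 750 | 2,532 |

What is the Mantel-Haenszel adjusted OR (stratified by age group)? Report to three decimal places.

8.880

OR_MH = Σ(aᵢdᵢ/nᵢ) / Σ(bᵢcᵢ/nᵢ), where nᵢ is the stratum total.
Stratum 1 (< 50 years): n = 3641; a·d/n = 1807·354/3641 = 175.6874; b·c/n = 1381·99/3641 = 37.5498
Stratum 2 (≥ 50 years): n = 5916; a·d/n = 2010·2532/5916 = 860.2637; b·c/n = 624·750/5916 = 79.1075
OR_MH = (175.6874 + 860.2637) / (37.5498 + 79.1075) = 1035.9511 / 116.6574 = 8.88029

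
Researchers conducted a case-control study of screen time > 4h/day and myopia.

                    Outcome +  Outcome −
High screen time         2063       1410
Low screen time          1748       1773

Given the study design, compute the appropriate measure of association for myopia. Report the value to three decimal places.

Cells: a = 2063, b = 1410, c = 1748, d = 1773.
This is a case-control study: participants were sampled on outcome status, so risks in the source population cannot be estimated directly — relative risk is not valid here. The odds ratio is the appropriate measure.
OR = (a·d)/(b·c) = (2063 × 1773) / (1410 × 1748) = 3657699 / 2464680 = 1.48405

1.484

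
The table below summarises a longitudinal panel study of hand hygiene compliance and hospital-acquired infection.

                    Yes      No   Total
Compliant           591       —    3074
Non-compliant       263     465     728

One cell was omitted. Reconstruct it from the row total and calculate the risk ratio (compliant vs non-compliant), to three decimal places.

0.532

The missing cell is in the exposed row: 3074 − 591 = 2483.
So a = 591, b = 2483, c = 263, d = 465.
RR = [a/(a+b)] / [c/(c+d)] = (591/3074) / (263/728) = 0.19226/0.36126 = 0.53218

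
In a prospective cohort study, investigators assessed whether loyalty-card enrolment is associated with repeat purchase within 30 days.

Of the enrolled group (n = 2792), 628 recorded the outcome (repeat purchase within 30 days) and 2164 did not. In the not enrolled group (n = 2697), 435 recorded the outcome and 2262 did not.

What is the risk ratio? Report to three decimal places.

1.395

From the description: a = 628, b = 2164, c = 435, d = 2262.
Risk in exposed = 628/2792 = 0.22493; risk in unexposed = 435/2697 = 0.16129.
RR = 0.22493 / 0.16129 = 1.39456
The risk among the exposed is 1.39 times that among the unexposed.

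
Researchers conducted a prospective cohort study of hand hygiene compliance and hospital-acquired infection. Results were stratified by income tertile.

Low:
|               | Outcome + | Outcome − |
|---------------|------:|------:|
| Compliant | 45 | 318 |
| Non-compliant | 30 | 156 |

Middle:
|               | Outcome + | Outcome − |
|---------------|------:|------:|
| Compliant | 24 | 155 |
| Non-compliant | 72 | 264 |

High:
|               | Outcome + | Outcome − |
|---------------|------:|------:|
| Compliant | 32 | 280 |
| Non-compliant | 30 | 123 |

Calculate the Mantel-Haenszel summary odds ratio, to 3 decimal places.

0.588

OR_MH = Σ(aᵢdᵢ/nᵢ) / Σ(bᵢcᵢ/nᵢ), where nᵢ is the stratum total.
Stratum 1 (Low): n = 549; a·d/n = 45·156/549 = 12.7869; b·c/n = 318·30/549 = 17.3770
Stratum 2 (Middle): n = 515; a·d/n = 24·264/515 = 12.3029; b·c/n = 155·72/515 = 21.6699
Stratum 3 (High): n = 465; a·d/n = 32·123/465 = 8.4645; b·c/n = 280·30/465 = 18.0645
OR_MH = (12.7869 + 12.3029 + 8.4645) / (17.3770 + 21.6699 + 18.0645) = 33.5543 / 57.1115 = 0.58752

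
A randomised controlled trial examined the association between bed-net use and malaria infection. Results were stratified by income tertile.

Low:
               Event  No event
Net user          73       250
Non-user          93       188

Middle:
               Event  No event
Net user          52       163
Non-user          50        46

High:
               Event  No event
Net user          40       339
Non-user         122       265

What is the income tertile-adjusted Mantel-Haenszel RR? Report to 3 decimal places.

RR_MH = Σ(aᵢ·n₀ᵢ/nᵢ) / Σ(cᵢ·n₁ᵢ/nᵢ), with n₁ᵢ = aᵢ+bᵢ (exposed), n₀ᵢ = cᵢ+dᵢ (unexposed), nᵢ = n₁ᵢ+n₀ᵢ.
Stratum 1 (Low): n₁ = 323, n₀ = 281, n = 604; a·n₀/n = 73·281/604 = 33.9619; c·n₁/n = 93·323/604 = 49.7334
Stratum 2 (Middle): n₁ = 215, n₀ = 96, n = 311; a·n₀/n = 52·96/311 = 16.0514; c·n₁/n = 50·215/311 = 34.5659
Stratum 3 (High): n₁ = 379, n₀ = 387, n = 766; a·n₀/n = 40·387/766 = 20.2089; c·n₁/n = 122·379/766 = 60.3629
RR_MH = (33.9619 + 16.0514 + 20.2089) / (49.7334 + 34.5659 + 60.3629) = 70.2222 / 144.6623 = 0.48542

0.485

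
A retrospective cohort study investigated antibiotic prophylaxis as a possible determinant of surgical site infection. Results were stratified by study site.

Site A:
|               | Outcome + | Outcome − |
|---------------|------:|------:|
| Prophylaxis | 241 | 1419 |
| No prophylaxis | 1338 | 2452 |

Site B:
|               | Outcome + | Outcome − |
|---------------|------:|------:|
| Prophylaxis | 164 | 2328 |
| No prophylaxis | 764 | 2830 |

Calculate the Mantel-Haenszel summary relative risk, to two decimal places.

RR_MH = Σ(aᵢ·n₀ᵢ/nᵢ) / Σ(cᵢ·n₁ᵢ/nᵢ), with n₁ᵢ = aᵢ+bᵢ (exposed), n₀ᵢ = cᵢ+dᵢ (unexposed), nᵢ = n₁ᵢ+n₀ᵢ.
Stratum 1 (Site A): n₁ = 1660, n₀ = 3790, n = 5450; a·n₀/n = 241·3790/5450 = 167.5945; c·n₁/n = 1338·1660/5450 = 407.5376
Stratum 2 (Site B): n₁ = 2492, n₀ = 3594, n = 6086; a·n₀/n = 164·3594/6086 = 96.8478; c·n₁/n = 764·2492/6086 = 312.8308
RR_MH = (167.5945 + 96.8478) / (407.5376 + 312.8308) = 264.4423 / 720.3684 = 0.36709

0.37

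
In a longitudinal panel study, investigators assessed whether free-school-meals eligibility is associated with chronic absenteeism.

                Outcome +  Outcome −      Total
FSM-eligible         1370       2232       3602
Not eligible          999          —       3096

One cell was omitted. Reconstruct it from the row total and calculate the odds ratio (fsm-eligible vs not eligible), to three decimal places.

1.288

The missing cell is in the unexposed row: 3096 − 999 = 2097.
So a = 1370, b = 2232, c = 999, d = 2097.
OR = (a·d)/(b·c) = (1370 × 2097) / (2232 × 999) = 2872890 / 2229768 = 1.28843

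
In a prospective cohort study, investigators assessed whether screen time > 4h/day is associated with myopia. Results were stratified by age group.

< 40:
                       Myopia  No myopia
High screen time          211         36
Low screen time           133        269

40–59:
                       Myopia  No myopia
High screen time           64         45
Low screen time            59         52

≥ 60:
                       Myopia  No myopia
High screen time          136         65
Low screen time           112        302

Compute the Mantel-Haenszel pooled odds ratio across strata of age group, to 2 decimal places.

5.41

OR_MH = Σ(aᵢdᵢ/nᵢ) / Σ(bᵢcᵢ/nᵢ), where nᵢ is the stratum total.
Stratum 1 (< 40): n = 649; a·d/n = 211·269/649 = 87.4561; b·c/n = 36·133/649 = 7.3775
Stratum 2 (40–59): n = 220; a·d/n = 64·52/220 = 15.1273; b·c/n = 45·59/220 = 12.0682
Stratum 3 (≥ 60): n = 615; a·d/n = 136·302/615 = 66.7837; b·c/n = 65·112/615 = 11.8374
OR_MH = (87.4561 + 15.1273 + 66.7837) / (7.3775 + 12.0682 + 11.8374) = 169.3671 / 31.2831 = 5.41402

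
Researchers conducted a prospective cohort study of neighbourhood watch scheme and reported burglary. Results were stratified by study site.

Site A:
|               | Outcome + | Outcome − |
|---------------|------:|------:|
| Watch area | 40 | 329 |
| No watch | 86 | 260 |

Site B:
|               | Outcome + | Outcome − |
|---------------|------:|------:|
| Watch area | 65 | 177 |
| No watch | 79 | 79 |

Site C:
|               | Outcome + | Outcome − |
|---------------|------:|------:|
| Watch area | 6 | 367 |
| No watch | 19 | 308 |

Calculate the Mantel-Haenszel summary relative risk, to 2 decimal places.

RR_MH = Σ(aᵢ·n₀ᵢ/nᵢ) / Σ(cᵢ·n₁ᵢ/nᵢ), with n₁ᵢ = aᵢ+bᵢ (exposed), n₀ᵢ = cᵢ+dᵢ (unexposed), nᵢ = n₁ᵢ+n₀ᵢ.
Stratum 1 (Site A): n₁ = 369, n₀ = 346, n = 715; a·n₀/n = 40·346/715 = 19.3566; c·n₁/n = 86·369/715 = 44.3832
Stratum 2 (Site B): n₁ = 242, n₀ = 158, n = 400; a·n₀/n = 65·158/400 = 25.6750; c·n₁/n = 79·242/400 = 47.7950
Stratum 3 (Site C): n₁ = 373, n₀ = 327, n = 700; a·n₀/n = 6·327/700 = 2.8029; c·n₁/n = 19·373/700 = 10.1243
RR_MH = (19.3566 + 25.6750 + 2.8029) / (44.3832 + 47.7950 + 10.1243) = 47.8345 / 102.3025 = 0.46758

0.47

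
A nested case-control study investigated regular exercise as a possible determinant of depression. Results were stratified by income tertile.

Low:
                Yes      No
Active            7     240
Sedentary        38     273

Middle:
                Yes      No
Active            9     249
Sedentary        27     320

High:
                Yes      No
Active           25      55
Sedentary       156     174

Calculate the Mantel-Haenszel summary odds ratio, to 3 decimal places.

OR_MH = Σ(aᵢdᵢ/nᵢ) / Σ(bᵢcᵢ/nᵢ), where nᵢ is the stratum total.
Stratum 1 (Low): n = 558; a·d/n = 7·273/558 = 3.4247; b·c/n = 240·38/558 = 16.3441
Stratum 2 (Middle): n = 605; a·d/n = 9·320/605 = 4.7603; b·c/n = 249·27/605 = 11.1124
Stratum 3 (High): n = 410; a·d/n = 25·174/410 = 10.6098; b·c/n = 55·156/410 = 20.9268
OR_MH = (3.4247 + 4.7603 + 10.6098) / (16.3441 + 11.1124 + 20.9268) = 18.7948 / 48.3833 = 0.38846

0.388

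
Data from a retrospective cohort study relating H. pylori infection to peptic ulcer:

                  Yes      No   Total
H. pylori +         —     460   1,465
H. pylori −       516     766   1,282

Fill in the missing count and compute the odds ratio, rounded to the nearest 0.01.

3.24

The missing cell is in the exposed row: 1465 − 460 = 1005.
So a = 1005, b = 460, c = 516, d = 766.
OR = (a·d)/(b·c) = (1005 × 766) / (460 × 516) = 769830 / 237360 = 3.24330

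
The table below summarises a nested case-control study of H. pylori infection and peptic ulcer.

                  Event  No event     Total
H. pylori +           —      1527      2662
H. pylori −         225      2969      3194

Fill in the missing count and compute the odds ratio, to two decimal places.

9.81

The missing cell is in the exposed row: 2662 − 1527 = 1135.
So a = 1135, b = 1527, c = 225, d = 2969.
OR = (a·d)/(b·c) = (1135 × 2969) / (1527 × 225) = 3369815 / 343575 = 9.80809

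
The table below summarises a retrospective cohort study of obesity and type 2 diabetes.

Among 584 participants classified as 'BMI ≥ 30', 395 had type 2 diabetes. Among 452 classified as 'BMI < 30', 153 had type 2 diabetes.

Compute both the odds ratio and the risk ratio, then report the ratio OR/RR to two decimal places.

From the description: a = 395, b = 189, c = 153, d = 299.
OR = (395·299)/(189·153) = 118105/28917 = 4.08428
Risk in exposed = 395/584 = 0.67637; risk in unexposed = 153/452 = 0.33850; RR = 1.99816
OR/RR = 4.08428 / 1.99816 = 2.04401
The outcome is not rare, so the OR lies further from 1 than the RR.

2.04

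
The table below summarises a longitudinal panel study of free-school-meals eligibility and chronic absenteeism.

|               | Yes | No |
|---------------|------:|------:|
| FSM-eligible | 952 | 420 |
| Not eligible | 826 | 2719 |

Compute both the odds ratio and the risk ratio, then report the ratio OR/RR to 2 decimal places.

2.51

Cells: a = 952, b = 420, c = 826, d = 2719.
OR = (952·2719)/(420·826) = 2588488/346920 = 7.46134
Risk in exposed = 952/1372 = 0.69388; risk in unexposed = 826/3545 = 0.23300; RR = 2.97796
OR/RR = 7.46134 / 2.97796 = 2.50552
The outcome is not rare, so the OR lies further from 1 than the RR.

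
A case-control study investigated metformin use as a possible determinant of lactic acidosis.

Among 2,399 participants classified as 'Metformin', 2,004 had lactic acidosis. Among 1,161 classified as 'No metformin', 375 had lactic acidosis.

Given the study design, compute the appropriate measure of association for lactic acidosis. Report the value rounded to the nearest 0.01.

From the description: a = 2004, b = 395, c = 375, d = 786.
This is a case-control study: participants were sampled on outcome status, so risks in the source population cannot be estimated directly — relative risk is not valid here. The odds ratio is the appropriate measure.
OR = (a·d)/(b·c) = (2004 × 786) / (395 × 375) = 1575144 / 148125 = 10.63388

10.63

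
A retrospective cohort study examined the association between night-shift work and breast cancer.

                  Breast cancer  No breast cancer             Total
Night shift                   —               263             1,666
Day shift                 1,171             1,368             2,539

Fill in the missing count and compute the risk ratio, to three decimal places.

The missing cell is in the exposed row: 1666 − 263 = 1403.
So a = 1403, b = 263, c = 1171, d = 1368.
RR = [a/(a+b)] / [c/(c+d)] = (1403/1666) / (1171/2539) = 0.84214/0.46121 = 1.82595

1.826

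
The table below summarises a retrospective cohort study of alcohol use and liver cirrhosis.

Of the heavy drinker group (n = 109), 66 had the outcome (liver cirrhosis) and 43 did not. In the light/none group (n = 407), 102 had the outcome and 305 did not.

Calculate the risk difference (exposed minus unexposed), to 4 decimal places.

From the description: a = 66, b = 43, c = 102, d = 305.
Risk in exposed = 66/109 = 0.605505; risk in unexposed = 102/407 = 0.250614.
Risk difference = 0.605505 − 0.250614 = 0.354890

0.3549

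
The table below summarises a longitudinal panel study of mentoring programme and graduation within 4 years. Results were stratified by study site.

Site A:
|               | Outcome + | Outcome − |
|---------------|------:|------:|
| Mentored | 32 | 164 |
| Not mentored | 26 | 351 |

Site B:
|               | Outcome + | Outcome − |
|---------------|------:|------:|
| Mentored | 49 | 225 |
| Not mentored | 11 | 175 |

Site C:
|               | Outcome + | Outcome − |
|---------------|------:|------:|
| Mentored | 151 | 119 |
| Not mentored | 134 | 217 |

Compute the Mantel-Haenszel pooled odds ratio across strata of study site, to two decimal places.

2.36

OR_MH = Σ(aᵢdᵢ/nᵢ) / Σ(bᵢcᵢ/nᵢ), where nᵢ is the stratum total.
Stratum 1 (Site A): n = 573; a·d/n = 32·351/573 = 19.6021; b·c/n = 164·26/573 = 7.4415
Stratum 2 (Site B): n = 460; a·d/n = 49·175/460 = 18.6413; b·c/n = 225·11/460 = 5.3804
Stratum 3 (Site C): n = 621; a·d/n = 151·217/621 = 52.7649; b·c/n = 119·134/621 = 25.6779
OR_MH = (19.6021 + 18.6413 + 52.7649) / (7.4415 + 5.3804 + 25.6779) = 91.0083 / 38.4999 = 2.36386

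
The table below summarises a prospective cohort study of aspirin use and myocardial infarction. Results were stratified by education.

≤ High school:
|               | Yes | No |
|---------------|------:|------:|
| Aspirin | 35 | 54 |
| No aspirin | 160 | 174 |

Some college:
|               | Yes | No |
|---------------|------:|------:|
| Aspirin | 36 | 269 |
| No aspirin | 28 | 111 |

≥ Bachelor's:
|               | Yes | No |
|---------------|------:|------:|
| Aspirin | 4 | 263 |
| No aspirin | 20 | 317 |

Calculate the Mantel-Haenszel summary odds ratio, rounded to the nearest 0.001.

OR_MH = Σ(aᵢdᵢ/nᵢ) / Σ(bᵢcᵢ/nᵢ), where nᵢ is the stratum total.
Stratum 1 (≤ High school): n = 423; a·d/n = 35·174/423 = 14.3972; b·c/n = 54·160/423 = 20.4255
Stratum 2 (Some college): n = 444; a·d/n = 36·111/444 = 9.0000; b·c/n = 269·28/444 = 16.9640
Stratum 3 (≥ Bachelor's): n = 604; a·d/n = 4·317/604 = 2.0993; b·c/n = 263·20/604 = 8.7086
OR_MH = (14.3972 + 9.0000 + 2.0993) / (20.4255 + 16.9640 + 8.7086) = 25.4965 / 46.0981 = 0.55309

0.553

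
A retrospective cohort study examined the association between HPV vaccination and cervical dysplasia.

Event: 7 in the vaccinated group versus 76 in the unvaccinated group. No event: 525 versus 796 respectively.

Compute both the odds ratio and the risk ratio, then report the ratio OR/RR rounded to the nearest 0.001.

From the description: a = 7, b = 525, c = 76, d = 796.
OR = (7·796)/(525·76) = 5572/39900 = 0.13965
Risk in exposed = 7/532 = 0.01316; risk in unexposed = 76/872 = 0.08716; RR = 0.15097
OR/RR = 0.13965 / 0.15097 = 0.92502
The outcome is rare in both groups, so OR ≈ RR (ratio near 1).

0.925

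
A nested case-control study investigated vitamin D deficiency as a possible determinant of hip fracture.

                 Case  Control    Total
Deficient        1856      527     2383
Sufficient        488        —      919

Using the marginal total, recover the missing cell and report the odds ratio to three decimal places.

The missing cell is in the unexposed row: 919 − 488 = 431.
So a = 1856, b = 527, c = 488, d = 431.
OR = (a·d)/(b·c) = (1856 × 431) / (527 × 488) = 799936 / 257176 = 3.11046

3.110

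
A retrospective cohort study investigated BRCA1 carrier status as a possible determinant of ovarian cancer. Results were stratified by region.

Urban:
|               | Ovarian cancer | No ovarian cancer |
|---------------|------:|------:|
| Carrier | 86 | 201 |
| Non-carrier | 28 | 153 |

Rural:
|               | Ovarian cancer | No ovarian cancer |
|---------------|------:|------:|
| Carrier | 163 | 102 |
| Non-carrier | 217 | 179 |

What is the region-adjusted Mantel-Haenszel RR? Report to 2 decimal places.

1.26

RR_MH = Σ(aᵢ·n₀ᵢ/nᵢ) / Σ(cᵢ·n₁ᵢ/nᵢ), with n₁ᵢ = aᵢ+bᵢ (exposed), n₀ᵢ = cᵢ+dᵢ (unexposed), nᵢ = n₁ᵢ+n₀ᵢ.
Stratum 1 (Urban): n₁ = 287, n₀ = 181, n = 468; a·n₀/n = 86·181/468 = 33.2607; c·n₁/n = 28·287/468 = 17.1709
Stratum 2 (Rural): n₁ = 265, n₀ = 396, n = 661; a·n₀/n = 163·396/661 = 97.6520; c·n₁/n = 217·265/661 = 86.9970
RR_MH = (33.2607 + 97.6520) / (17.1709 + 86.9970) = 130.9127 / 104.1679 = 1.25675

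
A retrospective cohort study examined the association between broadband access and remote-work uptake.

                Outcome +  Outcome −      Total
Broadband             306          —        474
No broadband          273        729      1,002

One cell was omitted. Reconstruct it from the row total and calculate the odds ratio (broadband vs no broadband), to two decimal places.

4.86

The missing cell is in the exposed row: 474 − 306 = 168.
So a = 306, b = 168, c = 273, d = 729.
OR = (a·d)/(b·c) = (306 × 729) / (168 × 273) = 223074 / 45864 = 4.86381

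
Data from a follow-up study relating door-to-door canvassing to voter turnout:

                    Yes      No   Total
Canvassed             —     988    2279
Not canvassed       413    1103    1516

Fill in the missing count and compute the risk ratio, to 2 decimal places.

2.08

The missing cell is in the exposed row: 2279 − 988 = 1291.
So a = 1291, b = 988, c = 413, d = 1103.
RR = [a/(a+b)] / [c/(c+d)] = (1291/2279) / (413/1516) = 0.56648/0.27243 = 2.07937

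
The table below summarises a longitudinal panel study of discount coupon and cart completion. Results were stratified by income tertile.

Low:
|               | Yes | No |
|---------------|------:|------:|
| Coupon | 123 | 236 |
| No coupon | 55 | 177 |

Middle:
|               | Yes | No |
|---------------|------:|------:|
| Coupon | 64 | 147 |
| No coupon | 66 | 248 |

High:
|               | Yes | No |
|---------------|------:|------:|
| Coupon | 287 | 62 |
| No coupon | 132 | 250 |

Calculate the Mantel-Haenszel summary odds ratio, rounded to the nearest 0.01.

3.20

OR_MH = Σ(aᵢdᵢ/nᵢ) / Σ(bᵢcᵢ/nᵢ), where nᵢ is the stratum total.
Stratum 1 (Low): n = 591; a·d/n = 123·177/591 = 36.8376; b·c/n = 236·55/591 = 21.9628
Stratum 2 (Middle): n = 525; a·d/n = 64·248/525 = 30.2324; b·c/n = 147·66/525 = 18.4800
Stratum 3 (High): n = 731; a·d/n = 287·250/731 = 98.1532; b·c/n = 62·132/731 = 11.1956
OR_MH = (36.8376 + 30.2324 + 98.1532) / (21.9628 + 18.4800 + 11.1956) = 165.2232 / 51.6384 = 3.19962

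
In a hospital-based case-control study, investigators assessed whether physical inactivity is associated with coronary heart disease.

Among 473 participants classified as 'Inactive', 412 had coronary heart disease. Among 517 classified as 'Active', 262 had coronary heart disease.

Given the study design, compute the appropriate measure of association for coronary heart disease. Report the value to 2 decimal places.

From the description: a = 412, b = 61, c = 262, d = 255.
This is a hospital-based case-control study: participants were sampled on outcome status, so risks in the source population cannot be estimated directly — relative risk is not valid here. The odds ratio is the appropriate measure.
OR = (a·d)/(b·c) = (412 × 255) / (61 × 262) = 105060 / 15982 = 6.57365

6.57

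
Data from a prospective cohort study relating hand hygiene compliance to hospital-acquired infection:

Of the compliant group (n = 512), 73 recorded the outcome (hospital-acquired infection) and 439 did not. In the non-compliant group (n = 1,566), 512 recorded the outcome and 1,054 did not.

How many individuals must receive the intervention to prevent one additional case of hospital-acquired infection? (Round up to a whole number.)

Risk in treated group = 73/512 = 0.14258; risk in control = 512/1566 = 0.32695.
Absolute risk reduction = 0.32695 − 0.14258 = 0.18437
NNT = 1 / ARR = 1 / 0.18437 = 5.424 → round up → 6

6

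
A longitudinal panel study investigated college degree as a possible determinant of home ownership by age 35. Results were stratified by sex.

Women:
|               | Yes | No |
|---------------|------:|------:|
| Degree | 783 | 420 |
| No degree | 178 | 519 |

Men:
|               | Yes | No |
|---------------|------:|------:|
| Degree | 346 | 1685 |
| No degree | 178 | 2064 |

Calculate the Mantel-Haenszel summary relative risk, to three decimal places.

2.376

RR_MH = Σ(aᵢ·n₀ᵢ/nᵢ) / Σ(cᵢ·n₁ᵢ/nᵢ), with n₁ᵢ = aᵢ+bᵢ (exposed), n₀ᵢ = cᵢ+dᵢ (unexposed), nᵢ = n₁ᵢ+n₀ᵢ.
Stratum 1 (Women): n₁ = 1203, n₀ = 697, n = 1900; a·n₀/n = 783·697/1900 = 287.2374; c·n₁/n = 178·1203/1900 = 112.7021
Stratum 2 (Men): n₁ = 2031, n₀ = 2242, n = 4273; a·n₀/n = 346·2242/4273 = 181.5427; c·n₁/n = 178·2031/4273 = 84.6052
RR_MH = (287.2374 + 181.5427) / (112.7021 + 84.6052) = 468.7801 / 197.3073 = 2.37589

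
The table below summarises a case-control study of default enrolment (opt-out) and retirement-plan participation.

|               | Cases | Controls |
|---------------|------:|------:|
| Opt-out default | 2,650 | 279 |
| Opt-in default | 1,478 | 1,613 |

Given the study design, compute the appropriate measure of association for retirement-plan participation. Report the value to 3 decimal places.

10.366

Cells: a = 2650, b = 279, c = 1478, d = 1613.
This is a case-control study: participants were sampled on outcome status, so risks in the source population cannot be estimated directly — relative risk is not valid here. The odds ratio is the appropriate measure.
OR = (a·d)/(b·c) = (2650 × 1613) / (279 × 1478) = 4274450 / 412362 = 10.36577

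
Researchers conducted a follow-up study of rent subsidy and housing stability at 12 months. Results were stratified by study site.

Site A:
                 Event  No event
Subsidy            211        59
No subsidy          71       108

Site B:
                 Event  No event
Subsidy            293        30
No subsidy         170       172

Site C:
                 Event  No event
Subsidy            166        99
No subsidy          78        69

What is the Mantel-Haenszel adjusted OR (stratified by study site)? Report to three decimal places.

OR_MH = Σ(aᵢdᵢ/nᵢ) / Σ(bᵢcᵢ/nᵢ), where nᵢ is the stratum total.
Stratum 1 (Site A): n = 449; a·d/n = 211·108/449 = 50.7528; b·c/n = 59·71/449 = 9.3296
Stratum 2 (Site B): n = 665; a·d/n = 293·172/665 = 75.7835; b·c/n = 30·170/665 = 7.6692
Stratum 3 (Site C): n = 412; a·d/n = 166·69/412 = 27.8010; b·c/n = 99·78/412 = 18.7427
OR_MH = (50.7528 + 75.7835 + 27.8010) / (9.3296 + 7.6692 + 18.7427) = 154.3372 / 35.7415 = 4.31815

4.318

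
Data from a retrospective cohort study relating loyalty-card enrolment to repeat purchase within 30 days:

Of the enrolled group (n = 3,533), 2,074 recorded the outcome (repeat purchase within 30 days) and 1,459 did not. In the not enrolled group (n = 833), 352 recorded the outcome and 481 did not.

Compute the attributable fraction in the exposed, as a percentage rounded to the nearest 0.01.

28.02

From the description: a = 2074, b = 1459, c = 352, d = 481.
Risk in exposed = 2074/3533 = 0.58704; risk in unexposed = 352/833 = 0.42257.
RR = 0.58704/0.42257 = 1.38921
AR% = (RR − 1)/RR × 100 = (1.38921 − 1)/1.38921 × 100 = 28.0166%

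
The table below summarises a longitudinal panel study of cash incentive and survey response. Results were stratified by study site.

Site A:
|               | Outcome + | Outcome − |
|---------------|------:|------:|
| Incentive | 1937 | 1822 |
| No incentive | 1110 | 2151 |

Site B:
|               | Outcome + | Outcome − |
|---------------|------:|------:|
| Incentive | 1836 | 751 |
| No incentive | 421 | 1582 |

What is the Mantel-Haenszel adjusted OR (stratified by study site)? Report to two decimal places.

OR_MH = Σ(aᵢdᵢ/nᵢ) / Σ(bᵢcᵢ/nᵢ), where nᵢ is the stratum total.
Stratum 1 (Site A): n = 7020; a·d/n = 1937·2151/7020 = 593.5167; b·c/n = 1822·1110/7020 = 288.0940
Stratum 2 (Site B): n = 4590; a·d/n = 1836·1582/4590 = 632.8000; b·c/n = 751·421/4590 = 68.8826
OR_MH = (593.5167 + 632.8000) / (288.0940 + 68.8826) = 1226.3167 / 356.9766 = 3.43529

3.44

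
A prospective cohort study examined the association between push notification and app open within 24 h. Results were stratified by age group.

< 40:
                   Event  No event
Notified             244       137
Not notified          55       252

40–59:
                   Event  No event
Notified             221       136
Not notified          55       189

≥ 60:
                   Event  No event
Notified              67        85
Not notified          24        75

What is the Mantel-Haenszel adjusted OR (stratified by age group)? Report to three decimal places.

5.675

OR_MH = Σ(aᵢdᵢ/nᵢ) / Σ(bᵢcᵢ/nᵢ), where nᵢ is the stratum total.
Stratum 1 (< 40): n = 688; a·d/n = 244·252/688 = 89.3721; b·c/n = 137·55/688 = 10.9520
Stratum 2 (40–59): n = 601; a·d/n = 221·189/601 = 69.4992; b·c/n = 136·55/601 = 12.4459
Stratum 3 (≥ 60): n = 251; a·d/n = 67·75/251 = 20.0199; b·c/n = 85·24/251 = 8.1275
OR_MH = (89.3721 + 69.4992 + 20.0199) / (10.9520 + 12.4459 + 8.1275) = 178.8912 / 31.5254 = 5.67450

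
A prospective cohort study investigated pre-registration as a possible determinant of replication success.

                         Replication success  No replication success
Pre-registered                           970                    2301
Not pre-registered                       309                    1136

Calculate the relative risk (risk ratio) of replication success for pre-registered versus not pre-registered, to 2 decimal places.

1.39

Cells: a = 970, b = 2301, c = 309, d = 1136.
Risk in exposed = 970/3271 = 0.29655; risk in unexposed = 309/1445 = 0.21384.
RR = 0.29655 / 0.21384 = 1.38676
The risk among the exposed is 1.39 times that among the unexposed.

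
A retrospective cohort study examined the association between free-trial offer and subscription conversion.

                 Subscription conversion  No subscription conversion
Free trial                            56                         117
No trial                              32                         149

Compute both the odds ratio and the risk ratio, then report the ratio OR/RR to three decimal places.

Cells: a = 56, b = 117, c = 32, d = 149.
OR = (56·149)/(117·32) = 8344/3744 = 2.22863
Risk in exposed = 56/173 = 0.32370; risk in unexposed = 32/181 = 0.17680; RR = 1.83092
OR/RR = 2.22863 / 1.83092 = 1.21722
The outcome is not rare, so the OR lies further from 1 than the RR.

1.217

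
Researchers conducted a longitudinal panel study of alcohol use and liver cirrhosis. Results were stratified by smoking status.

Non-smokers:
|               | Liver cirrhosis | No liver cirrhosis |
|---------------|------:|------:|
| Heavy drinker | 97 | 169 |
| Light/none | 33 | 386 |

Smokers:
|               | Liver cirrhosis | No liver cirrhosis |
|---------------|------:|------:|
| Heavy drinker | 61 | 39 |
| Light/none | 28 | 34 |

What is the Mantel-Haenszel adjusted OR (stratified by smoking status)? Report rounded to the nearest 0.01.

4.53

OR_MH = Σ(aᵢdᵢ/nᵢ) / Σ(bᵢcᵢ/nᵢ), where nᵢ is the stratum total.
Stratum 1 (Non-smokers): n = 685; a·d/n = 97·386/685 = 54.6599; b·c/n = 169·33/685 = 8.1416
Stratum 2 (Smokers): n = 162; a·d/n = 61·34/162 = 12.8025; b·c/n = 39·28/162 = 6.7407
OR_MH = (54.6599 + 12.8025) / (8.1416 + 6.7407) = 67.4623 / 14.8823 = 4.53304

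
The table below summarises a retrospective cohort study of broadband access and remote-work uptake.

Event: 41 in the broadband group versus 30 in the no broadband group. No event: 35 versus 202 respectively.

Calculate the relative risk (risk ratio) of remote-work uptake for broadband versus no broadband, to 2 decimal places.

From the description: a = 41, b = 35, c = 30, d = 202.
Risk in exposed = 41/76 = 0.53947; risk in unexposed = 30/232 = 0.12931.
RR = 0.53947 / 0.12931 = 4.17193
The risk among the exposed is 4.17 times that among the unexposed.

4.17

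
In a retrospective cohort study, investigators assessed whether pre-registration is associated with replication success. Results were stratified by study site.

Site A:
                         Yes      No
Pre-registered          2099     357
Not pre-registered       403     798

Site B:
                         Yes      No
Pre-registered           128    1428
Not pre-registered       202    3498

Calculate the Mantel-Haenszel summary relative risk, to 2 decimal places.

2.36

RR_MH = Σ(aᵢ·n₀ᵢ/nᵢ) / Σ(cᵢ·n₁ᵢ/nᵢ), with n₁ᵢ = aᵢ+bᵢ (exposed), n₀ᵢ = cᵢ+dᵢ (unexposed), nᵢ = n₁ᵢ+n₀ᵢ.
Stratum 1 (Site A): n₁ = 2456, n₀ = 1201, n = 3657; a·n₀/n = 2099·1201/3657 = 689.3352; c·n₁/n = 403·2456/3657 = 270.6503
Stratum 2 (Site B): n₁ = 1556, n₀ = 3700, n = 5256; a·n₀/n = 128·3700/5256 = 90.1065; c·n₁/n = 202·1556/5256 = 59.8006
RR_MH = (689.3352 + 90.1065) / (270.6503 + 59.8006) = 779.4418 / 330.4509 = 2.35872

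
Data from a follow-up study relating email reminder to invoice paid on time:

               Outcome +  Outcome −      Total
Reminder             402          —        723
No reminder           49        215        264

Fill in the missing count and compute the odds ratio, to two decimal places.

5.49

The missing cell is in the exposed row: 723 − 402 = 321.
So a = 402, b = 321, c = 49, d = 215.
OR = (a·d)/(b·c) = (402 × 215) / (321 × 49) = 86430 / 15729 = 5.49495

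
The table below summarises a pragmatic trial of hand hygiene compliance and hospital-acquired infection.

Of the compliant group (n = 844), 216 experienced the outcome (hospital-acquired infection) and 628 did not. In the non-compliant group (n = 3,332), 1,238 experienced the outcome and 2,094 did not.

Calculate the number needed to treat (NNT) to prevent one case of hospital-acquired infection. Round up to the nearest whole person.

Risk in treated group = 216/844 = 0.25592; risk in control = 1238/3332 = 0.37155.
Absolute risk reduction = 0.37155 − 0.25592 = 0.11562
NNT = 1 / ARR = 1 / 0.11562 = 8.649 → round up → 9

9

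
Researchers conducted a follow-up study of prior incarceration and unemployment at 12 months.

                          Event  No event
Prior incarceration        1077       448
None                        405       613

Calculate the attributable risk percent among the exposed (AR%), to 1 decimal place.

43.7

Cells: a = 1077, b = 448, c = 405, d = 613.
Risk in exposed = 1077/1525 = 0.70623; risk in unexposed = 405/1018 = 0.39784.
RR = 0.70623/0.39784 = 1.77516
AR% = (RR − 1)/RR × 100 = (1.77516 − 1)/1.77516 × 100 = 43.6672%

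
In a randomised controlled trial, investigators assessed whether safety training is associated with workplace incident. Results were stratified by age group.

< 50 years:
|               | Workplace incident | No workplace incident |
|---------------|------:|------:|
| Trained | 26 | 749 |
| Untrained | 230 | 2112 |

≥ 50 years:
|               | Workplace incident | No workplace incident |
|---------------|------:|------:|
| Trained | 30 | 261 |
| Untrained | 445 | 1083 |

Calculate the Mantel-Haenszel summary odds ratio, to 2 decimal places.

OR_MH = Σ(aᵢdᵢ/nᵢ) / Σ(bᵢcᵢ/nᵢ), where nᵢ is the stratum total.
Stratum 1 (< 50 years): n = 3117; a·d/n = 26·2112/3117 = 17.6169; b·c/n = 749·230/3117 = 55.2679
Stratum 2 (≥ 50 years): n = 1819; a·d/n = 30·1083/1819 = 17.8615; b·c/n = 261·445/1819 = 63.8510
OR_MH = (17.6169 + 17.8615) / (55.2679 + 63.8510) = 35.4784 / 119.1189 = 0.29784

0.30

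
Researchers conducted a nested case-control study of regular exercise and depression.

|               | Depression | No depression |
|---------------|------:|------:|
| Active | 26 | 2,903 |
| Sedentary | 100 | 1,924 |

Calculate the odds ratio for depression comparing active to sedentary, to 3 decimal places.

Cells: a = 26, b = 2903, c = 100, d = 1924.
OR = (a·d)/(b·c) = (26 × 1924) / (2903 × 100) = 50024 / 290300 = 0.17232
Exposure is associated with lower odds of depression (OR = 0.17 < 1).

0.172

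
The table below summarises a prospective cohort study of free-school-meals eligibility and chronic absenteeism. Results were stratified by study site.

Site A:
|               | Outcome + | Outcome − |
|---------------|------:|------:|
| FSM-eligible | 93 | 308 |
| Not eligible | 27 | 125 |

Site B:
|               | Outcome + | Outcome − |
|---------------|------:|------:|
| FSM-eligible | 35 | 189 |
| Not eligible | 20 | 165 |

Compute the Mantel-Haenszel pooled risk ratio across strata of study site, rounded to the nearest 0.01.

RR_MH = Σ(aᵢ·n₀ᵢ/nᵢ) / Σ(cᵢ·n₁ᵢ/nᵢ), with n₁ᵢ = aᵢ+bᵢ (exposed), n₀ᵢ = cᵢ+dᵢ (unexposed), nᵢ = n₁ᵢ+n₀ᵢ.
Stratum 1 (Site A): n₁ = 401, n₀ = 152, n = 553; a·n₀/n = 93·152/553 = 25.5624; c·n₁/n = 27·401/553 = 19.5787
Stratum 2 (Site B): n₁ = 224, n₀ = 185, n = 409; a·n₀/n = 35·185/409 = 15.8313; c·n₁/n = 20·224/409 = 10.9535
RR_MH = (25.5624 + 15.8313) / (19.5787 + 10.9535) = 41.3937 / 30.5322 = 1.35574

1.36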